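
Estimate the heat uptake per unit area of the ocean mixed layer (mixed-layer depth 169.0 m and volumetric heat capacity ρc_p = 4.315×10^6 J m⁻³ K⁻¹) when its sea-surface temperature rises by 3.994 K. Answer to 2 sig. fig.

Areal heat capacity C = ρc_p × D = 4.315×10^6 × 169.0 = 7.29×10^8 J/(m^2 K).
ΔQ = C ΔT = 7.29×10^8 × 3.994 = 2.91×10^9 J/m².

2.9×10^9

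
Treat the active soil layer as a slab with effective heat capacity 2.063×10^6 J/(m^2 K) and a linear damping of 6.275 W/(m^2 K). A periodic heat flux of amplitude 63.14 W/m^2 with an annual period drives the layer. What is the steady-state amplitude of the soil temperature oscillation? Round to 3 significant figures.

Areal heat capacity C = 2.063×10^6 J/(m^2 K) (given).
Angular frequency ω = 2π / T = 2π / 3.15×10^7 s = 1.99×10^-7 s⁻¹.
√((Cω)² + λ²) = √((0.411)² + 6.275²) = 6.29 W/(m²·K).
Amplitude A = F₀ / √((Cω)²+λ²) = 63.14 / 6.29 = 10.0 K.

10.0 K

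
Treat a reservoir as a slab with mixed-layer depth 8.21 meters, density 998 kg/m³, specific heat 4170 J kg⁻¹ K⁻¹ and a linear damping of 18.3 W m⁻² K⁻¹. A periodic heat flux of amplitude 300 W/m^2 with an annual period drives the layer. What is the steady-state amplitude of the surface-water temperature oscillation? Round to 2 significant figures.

15 K

Areal heat capacity C = ρ c_p D = 998 × 4170 × 8.21 = 3.42×10^7 J/(m^2 K).
Angular frequency ω = 2π / T = 2π / 3.15×10^7 s = 1.99×10^-7 s⁻¹.
√((Cω)² + λ²) = √((6.81)² + 18.3²) = 19.5 W/(m²·K).
Amplitude A = F₀ / √((Cω)²+λ²) = 300 / 19.5 = 15.4 K.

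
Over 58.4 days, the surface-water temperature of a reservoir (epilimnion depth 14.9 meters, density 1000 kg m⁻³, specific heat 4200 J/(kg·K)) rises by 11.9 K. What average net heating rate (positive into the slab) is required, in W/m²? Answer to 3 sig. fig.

148

Areal heat capacity C = ρ c_p D = 1000 × 4200 × 14.9 = 6.26×10^7 J m⁻² K⁻¹.
Required heat per unit area: Q = C ΔT = 6.26×10^7 × 11.9 = 7.45×10^8 J/m².
Flux F = Q / Δt = 7.45×10^8 / 5.05×10^6 s = 148 W/m².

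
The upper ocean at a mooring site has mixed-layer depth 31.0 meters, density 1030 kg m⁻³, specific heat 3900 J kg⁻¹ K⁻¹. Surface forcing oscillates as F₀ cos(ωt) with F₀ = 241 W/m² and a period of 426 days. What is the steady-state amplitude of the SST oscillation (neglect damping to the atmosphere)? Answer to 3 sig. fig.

Areal heat capacity C = ρ c_p D = 1030 × 3900 × 31.0 = 1.25×10^8 J/(m²·K).
Angular frequency ω = 2π / T = 2π / 3.68×10^7 s = 1.71×10^-7 s⁻¹.
Cω = 1.25×10^8 × 1.71×10^-7 = 21.3 W/(m²·K).
Amplitude A = F₀ / (Cω) = 241 / 21.3 = 11.3 K.

11.3 K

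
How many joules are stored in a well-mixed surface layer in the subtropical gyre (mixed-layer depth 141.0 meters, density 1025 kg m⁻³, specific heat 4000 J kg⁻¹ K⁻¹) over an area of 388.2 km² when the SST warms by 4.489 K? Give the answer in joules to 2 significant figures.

Areal heat capacity C = ρ c_p D = 1025 × 4000 × 141.0 = 5.78×10^8 J/(m^2 K).
Heat per unit area: q = C ΔT = 5.78×10^8 × 4.489 = 2.60×10^9 J/m².
Total heat: Q = q × A = 2.60×10^9 × (388.2 × 10⁶ m²) = 1.01×10^18 J.

1.0×10^18 J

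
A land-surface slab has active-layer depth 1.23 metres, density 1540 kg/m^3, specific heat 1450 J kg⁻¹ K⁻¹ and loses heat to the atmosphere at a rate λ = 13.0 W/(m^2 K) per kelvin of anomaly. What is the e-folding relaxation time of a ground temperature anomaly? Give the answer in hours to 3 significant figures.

Areal heat capacity C = ρ c_p D = 1540 × 1450 × 1.23 = 2.75×10^6 J/(m^2 K).
Relaxation time τ = C / λ = 2.75×10^6 / 13.0 = 2.11×10^5 s.
In hours: 2.11×10^5 s / (3600 s/hour) = 58.7 hours.

58.7 hours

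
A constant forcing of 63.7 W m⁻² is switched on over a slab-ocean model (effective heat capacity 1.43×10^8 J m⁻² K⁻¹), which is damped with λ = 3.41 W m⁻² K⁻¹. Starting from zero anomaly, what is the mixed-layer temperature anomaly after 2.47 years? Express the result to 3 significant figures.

15.8 K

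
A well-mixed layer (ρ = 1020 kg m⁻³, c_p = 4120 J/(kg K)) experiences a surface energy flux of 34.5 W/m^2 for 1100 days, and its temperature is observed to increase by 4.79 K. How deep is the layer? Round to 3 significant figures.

Heat input Q = F Δt = 34.5 × 9.50×10^7 s = 3.28×10^9 J/m².
Required areal heat capacity C = Q / ΔT = 6.85×10^8 J/(m²·K).
Depth D = C / (ρ c_p) = 6.85×10^8 / (1020 × 4120) = 163 m.

163 m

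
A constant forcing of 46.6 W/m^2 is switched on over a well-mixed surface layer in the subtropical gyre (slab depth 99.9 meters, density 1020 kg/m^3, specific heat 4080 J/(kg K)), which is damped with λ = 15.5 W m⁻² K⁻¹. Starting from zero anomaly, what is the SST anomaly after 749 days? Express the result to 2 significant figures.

Areal heat capacity C = ρ c_p D = 1020 × 4080 × 99.9 = 4.16×10^8 J/(m²·K).
τ = C / λ = 4.16×10^8 / 15.5 = 2.68×10^7 s.
Equilibrium anomaly ΔT_eq = F / λ = 46.6 / 15.5 = 3.01 K.
t = 749 days = 6.47×10^7 s, so t/τ = 2.41.
ΔT(t) = ΔT_eq (1 − e^(−t/τ)) = 3.01 × (1 − e^−2.41) = 2.74 K.

2.7 K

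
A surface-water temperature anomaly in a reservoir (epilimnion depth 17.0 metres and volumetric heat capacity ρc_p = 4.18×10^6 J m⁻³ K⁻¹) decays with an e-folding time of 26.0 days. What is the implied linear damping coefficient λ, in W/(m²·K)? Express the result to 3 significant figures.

31.6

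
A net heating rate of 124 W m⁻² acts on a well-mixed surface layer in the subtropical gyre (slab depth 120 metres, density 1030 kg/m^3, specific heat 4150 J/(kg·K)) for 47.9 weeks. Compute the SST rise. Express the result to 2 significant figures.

Areal heat capacity C = ρ c_p D = 1030 × 4150 × 120 = 5.13×10^8 J m⁻² K⁻¹.
Net heat input Q = F Δt = 124 × (47.9 weeks × 6.048×10^5 s/week) = 3.59×10^9 J/m².
ΔT = Q / C = 3.59×10^9 / 5.13×10^8 = 7.00 K.

7.0 K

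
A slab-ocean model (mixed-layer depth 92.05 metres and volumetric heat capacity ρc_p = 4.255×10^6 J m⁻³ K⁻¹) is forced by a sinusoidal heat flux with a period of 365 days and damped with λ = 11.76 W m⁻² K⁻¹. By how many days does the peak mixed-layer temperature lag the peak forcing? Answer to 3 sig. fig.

82.6 days

Areal heat capacity C = ρc_p × D = 4.255×10^6 × 92.05 = 3.92×10^8 J/(m^2 K).
ω = 2π / 3.15×10^7 s = 1.99×10^-7 s⁻¹.
Phase lag φ = arctan(Cω/λ) = arctan(78.0/11.76) = 1.42 rad.
Time lag = φ / ω = 1.42 / 1.99×10^-7 = 7.13×10^6 s = 82.6 days.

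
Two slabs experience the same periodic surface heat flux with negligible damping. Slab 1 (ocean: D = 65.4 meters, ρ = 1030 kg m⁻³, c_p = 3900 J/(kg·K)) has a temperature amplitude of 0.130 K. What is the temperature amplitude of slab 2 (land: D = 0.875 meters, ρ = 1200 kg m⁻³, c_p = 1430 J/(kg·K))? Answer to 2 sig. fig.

23 K

C_ocean = 2.63×10^8 J/(m²·K); C_land = 1.50×10^6 J/(m²·K).
A ∝ 1/C ⇒ A_land = A_ocean × C_ocean/C_land = 0.130 × 175 = 22.7 K.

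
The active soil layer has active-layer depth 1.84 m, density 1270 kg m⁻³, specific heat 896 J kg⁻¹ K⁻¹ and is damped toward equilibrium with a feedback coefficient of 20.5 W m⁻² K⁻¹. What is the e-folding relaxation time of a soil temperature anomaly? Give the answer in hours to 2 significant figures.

Areal heat capacity C = ρ c_p D = 1270 × 896 × 1.84 = 2.09×10^6 J/(m²·K).
Relaxation time τ = C / λ = 2.09×10^6 / 20.5 = 1.02×10^5 s.
In hours: 1.02×10^5 s / (3600 s/hour) = 28.4 hours.

28 hours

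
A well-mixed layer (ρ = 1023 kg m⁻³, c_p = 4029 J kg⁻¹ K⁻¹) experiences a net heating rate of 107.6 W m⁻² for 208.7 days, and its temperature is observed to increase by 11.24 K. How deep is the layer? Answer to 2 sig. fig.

42 m

Heat input Q = F Δt = 107.6 × 1.80×10^7 s = 1.94×10^9 J/m².
Required areal heat capacity C = Q / ΔT = 1.73×10^8 J/(m²·K).
Depth D = C / (ρ c_p) = 1.73×10^8 / (1023 × 4029) = 41.9 m.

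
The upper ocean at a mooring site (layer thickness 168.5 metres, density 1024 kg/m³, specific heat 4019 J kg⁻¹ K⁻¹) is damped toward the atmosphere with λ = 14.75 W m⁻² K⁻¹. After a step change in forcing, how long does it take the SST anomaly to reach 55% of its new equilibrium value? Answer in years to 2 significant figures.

1.2 years

Areal heat capacity C = ρ c_p D = 1024 × 4019 × 168.5 = 6.93×10^8 J/(m²·K).
τ = C / λ = 6.93×10^8 / 14.75 = 4.70×10^7 s.
Fraction reached: 1 − e^(−t/τ) = 0.55 ⇒ t = −τ ln(1 − 0.55) = τ × 0.799.
t = 3.75×10^7 s = 1.19 years.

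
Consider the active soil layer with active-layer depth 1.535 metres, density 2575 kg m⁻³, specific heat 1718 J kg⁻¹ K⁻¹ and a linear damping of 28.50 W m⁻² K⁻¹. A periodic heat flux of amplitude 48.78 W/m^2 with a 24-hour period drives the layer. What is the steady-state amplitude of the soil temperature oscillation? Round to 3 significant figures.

0.0986 K

Areal heat capacity C = ρ c_p D = 2575 × 1718 × 1.535 = 6.79×10^6 J m⁻² K⁻¹.
Angular frequency ω = 2π / T = 2π / 86400 s = 7.27×10^-5 s⁻¹.
√((Cω)² + λ²) = √((494)² + 28.50²) = 495 W/(m²·K).
Amplitude A = F₀ / √((Cω)²+λ²) = 48.78 / 495 = 0.0986 K.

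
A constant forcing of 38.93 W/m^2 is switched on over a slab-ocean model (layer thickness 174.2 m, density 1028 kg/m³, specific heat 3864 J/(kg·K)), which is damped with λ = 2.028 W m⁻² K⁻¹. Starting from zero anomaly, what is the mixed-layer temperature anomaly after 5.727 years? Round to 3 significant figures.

Areal heat capacity C = ρ c_p D = 1028 × 3864 × 174.2 = 6.92×10^8 J/(m²·K).
τ = C / λ = 6.92×10^8 / 2.028 = 3.41×10^8 s.
Equilibrium anomaly ΔT_eq = F / λ = 38.93 / 2.028 = 19.2 K.
t = 5.727 years = 1.81×10^8 s, so t/τ = 0.530.
ΔT(t) = ΔT_eq (1 − e^(−t/τ)) = 19.2 × (1 − e^−0.530) = 7.89 K.

7.89 K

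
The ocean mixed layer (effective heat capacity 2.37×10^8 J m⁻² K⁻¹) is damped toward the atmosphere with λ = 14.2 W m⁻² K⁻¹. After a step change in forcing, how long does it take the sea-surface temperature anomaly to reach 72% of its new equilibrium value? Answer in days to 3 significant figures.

Areal heat capacity C = 2.37×10^8 J m⁻² K⁻¹ (given).
τ = C / λ = 2.37×10^8 / 14.2 = 1.67×10^7 s.
Fraction reached: 1 − e^(−t/τ) = 0.72 ⇒ t = −τ ln(1 − 0.72) = τ × 1.27.
t = 2.12×10^7 s = 246 days.

246 days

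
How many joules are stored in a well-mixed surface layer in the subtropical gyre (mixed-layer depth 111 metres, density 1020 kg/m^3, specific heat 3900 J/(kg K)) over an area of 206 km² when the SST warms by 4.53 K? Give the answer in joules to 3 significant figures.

4.12×10^17 J

Areal heat capacity C = ρ c_p D = 1020 × 3900 × 111 = 4.42×10^8 J m⁻² K⁻¹.
Heat per unit area: q = C ΔT = 4.42×10^8 × 4.53 = 2.00×10^9 J/m².
Total heat: Q = q × A = 2.00×10^9 × (206 × 10⁶ m²) = 4.12×10^17 J.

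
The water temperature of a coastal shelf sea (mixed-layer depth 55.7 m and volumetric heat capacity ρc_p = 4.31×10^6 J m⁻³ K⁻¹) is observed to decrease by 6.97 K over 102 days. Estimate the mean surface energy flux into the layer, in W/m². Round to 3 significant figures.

Areal heat capacity C = ρc_p × D = 4.31×10^6 × 55.7 = 2.40×10^8 J/(m^2 K).
Required heat per unit area: Q = C ΔT = 2.40×10^8 × -6.97 = -1.67×10^9 J/m².
Flux F = Q / Δt = -1.67×10^9 / 8.81×10^6 s = -190 W/m².

-190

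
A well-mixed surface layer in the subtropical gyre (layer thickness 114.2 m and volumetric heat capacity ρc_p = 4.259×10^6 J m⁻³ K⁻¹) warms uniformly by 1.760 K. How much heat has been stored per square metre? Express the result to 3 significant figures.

8.56×10^8

Areal heat capacity C = ρc_p × D = 4.259×10^6 × 114.2 = 4.86×10^8 J m⁻² K⁻¹.
ΔQ = C ΔT = 4.86×10^8 × 1.760 = 8.56×10^8 J/m².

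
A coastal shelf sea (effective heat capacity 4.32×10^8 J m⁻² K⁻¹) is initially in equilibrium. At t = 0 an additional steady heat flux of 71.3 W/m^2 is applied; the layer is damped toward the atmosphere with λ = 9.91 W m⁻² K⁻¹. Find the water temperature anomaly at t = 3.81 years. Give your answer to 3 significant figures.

Areal heat capacity C = 4.32×10^8 J m⁻² K⁻¹ (given).
τ = C / λ = 4.32×10^8 / 9.91 = 4.36×10^7 s.
Equilibrium anomaly ΔT_eq = F / λ = 71.3 / 9.91 = 7.19 K.
t = 3.81 years = 1.20×10^8 s, so t/τ = 2.76.
ΔT(t) = ΔT_eq (1 − e^(−t/τ)) = 7.19 × (1 − e^−2.76) = 6.74 K.

6.74 K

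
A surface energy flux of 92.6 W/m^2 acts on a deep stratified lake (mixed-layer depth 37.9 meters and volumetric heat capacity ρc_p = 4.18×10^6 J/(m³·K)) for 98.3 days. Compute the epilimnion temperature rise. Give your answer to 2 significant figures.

5.0 K

Areal heat capacity C = ρc_p × D = 4.18×10^6 × 37.9 = 1.58×10^8 J m⁻² K⁻¹.
Net heat input Q = F Δt = 92.6 × (98.3 days × 86400 s/day) = 7.86×10^8 J/m².
ΔT = Q / C = 7.86×10^8 / 1.58×10^8 = 4.96 K.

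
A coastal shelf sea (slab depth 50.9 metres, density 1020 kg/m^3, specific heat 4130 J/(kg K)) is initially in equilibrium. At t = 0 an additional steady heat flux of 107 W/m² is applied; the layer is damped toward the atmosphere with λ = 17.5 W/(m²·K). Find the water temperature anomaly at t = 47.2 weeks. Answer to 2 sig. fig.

5.5 K

Areal heat capacity C = ρ c_p D = 1020 × 4130 × 50.9 = 2.14×10^8 J/(m^2 K).
τ = C / λ = 2.14×10^8 / 17.5 = 1.23×10^7 s.
Equilibrium anomaly ΔT_eq = F / λ = 107 / 17.5 = 6.11 K.
t = 47.2 weeks = 2.85×10^7 s, so t/τ = 2.33.
ΔT(t) = ΔT_eq (1 − e^(−t/τ)) = 6.11 × (1 − e^−2.33) = 5.52 K.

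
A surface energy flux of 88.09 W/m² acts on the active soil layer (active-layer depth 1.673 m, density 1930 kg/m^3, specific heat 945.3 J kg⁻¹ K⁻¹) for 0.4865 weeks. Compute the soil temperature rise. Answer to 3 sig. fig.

Areal heat capacity C = ρ c_p D = 1930 × 945.3 × 1.673 = 3.05×10^6 J m⁻² K⁻¹.
Net heat input Q = F Δt = 88.09 × (0.4865 weeks × 6.048×10^5 s/week) = 2.59×10^7 J/m².
ΔT = Q / C = 2.59×10^7 / 3.05×10^6 = 8.49 K.

8.49 K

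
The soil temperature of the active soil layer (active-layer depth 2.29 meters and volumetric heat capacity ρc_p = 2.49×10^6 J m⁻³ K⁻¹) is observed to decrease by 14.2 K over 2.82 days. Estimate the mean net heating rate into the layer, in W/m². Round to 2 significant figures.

-330

Areal heat capacity C = ρc_p × D = 2.49×10^6 × 2.29 = 5.70×10^6 J m⁻² K⁻¹.
Required heat per unit area: Q = C ΔT = 5.70×10^6 × -14.2 = -8.10×10^7 J/m².
Flux F = Q / Δt = -8.10×10^7 / 2.44×10^5 s = -332 W/m².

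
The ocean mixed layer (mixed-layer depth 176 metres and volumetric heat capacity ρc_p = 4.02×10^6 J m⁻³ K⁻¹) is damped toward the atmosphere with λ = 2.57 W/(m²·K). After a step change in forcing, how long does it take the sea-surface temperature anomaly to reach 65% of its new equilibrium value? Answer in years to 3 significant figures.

Areal heat capacity C = ρc_p × D = 4.02×10^6 × 176 = 7.08×10^8 J/(m^2 K).
τ = C / λ = 7.08×10^8 / 2.57 = 2.75×10^8 s.
Fraction reached: 1 − e^(−t/τ) = 0.65 ⇒ t = −τ ln(1 − 0.65) = τ × 1.05.
t = 2.89×10^8 s = 9.16 years.

9.16 years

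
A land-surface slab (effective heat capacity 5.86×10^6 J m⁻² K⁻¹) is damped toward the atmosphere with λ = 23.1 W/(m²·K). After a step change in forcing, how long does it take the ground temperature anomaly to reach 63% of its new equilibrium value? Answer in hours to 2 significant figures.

70 hours

Areal heat capacity C = 5.86×10^6 J m⁻² K⁻¹ (given).
τ = C / λ = 5.86×10^6 / 23.1 = 2.54×10^5 s.
Fraction reached: 1 − e^(−t/τ) = 0.63 ⇒ t = −τ ln(1 − 0.63) = τ × 0.994.
t = 2.52×10^5 s = 70.1 hours.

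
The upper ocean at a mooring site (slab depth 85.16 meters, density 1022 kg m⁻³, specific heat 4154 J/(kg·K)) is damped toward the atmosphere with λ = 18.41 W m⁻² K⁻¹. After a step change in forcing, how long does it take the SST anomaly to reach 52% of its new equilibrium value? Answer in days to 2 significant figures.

170 days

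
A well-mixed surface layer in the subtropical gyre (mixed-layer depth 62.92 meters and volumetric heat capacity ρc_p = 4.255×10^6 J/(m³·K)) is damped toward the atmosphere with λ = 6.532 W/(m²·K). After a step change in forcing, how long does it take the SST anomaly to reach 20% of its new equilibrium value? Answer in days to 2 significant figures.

Areal heat capacity C = ρc_p × D = 4.255×10^6 × 62.92 = 2.68×10^8 J/(m²·K).
τ = C / λ = 2.68×10^8 / 6.532 = 4.10×10^7 s.
Fraction reached: 1 − e^(−t/τ) = 0.20 ⇒ t = −τ ln(1 − 0.20) = τ × 0.223.
t = 9.15×10^6 s = 106 days.

110 days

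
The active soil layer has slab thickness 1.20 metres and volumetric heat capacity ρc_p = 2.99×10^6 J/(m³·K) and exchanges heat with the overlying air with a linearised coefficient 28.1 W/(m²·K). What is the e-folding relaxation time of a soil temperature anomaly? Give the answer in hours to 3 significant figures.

35.5 hours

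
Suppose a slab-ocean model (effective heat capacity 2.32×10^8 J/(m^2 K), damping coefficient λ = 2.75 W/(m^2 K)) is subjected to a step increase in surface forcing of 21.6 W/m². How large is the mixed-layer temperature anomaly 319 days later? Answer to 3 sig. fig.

Areal heat capacity C = 2.32×10^8 J/(m^2 K) (given).
τ = C / λ = 2.32×10^8 / 2.75 = 8.44×10^7 s.
Equilibrium anomaly ΔT_eq = F / λ = 21.6 / 2.75 = 7.85 K.
t = 319 days = 2.76×10^7 s, so t/τ = 0.327.
ΔT(t) = ΔT_eq (1 − e^(−t/τ)) = 7.85 × (1 − e^−0.327) = 2.19 K.

2.19 K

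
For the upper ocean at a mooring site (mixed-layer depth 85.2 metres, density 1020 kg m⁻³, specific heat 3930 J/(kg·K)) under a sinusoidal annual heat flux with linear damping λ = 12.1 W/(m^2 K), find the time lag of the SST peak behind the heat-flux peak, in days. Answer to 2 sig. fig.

81 days

Areal heat capacity C = ρ c_p D = 1020 × 3930 × 85.2 = 3.42×10^8 J/(m^2 K).
ω = 2π / 3.15×10^7 s = 1.99×10^-7 s⁻¹.
Phase lag φ = arctan(Cω/λ) = arctan(68.0/12.1) = 1.39 rad.
Time lag = φ / ω = 1.39 / 1.99×10^-7 = 7.00×10^6 s = 81.0 days.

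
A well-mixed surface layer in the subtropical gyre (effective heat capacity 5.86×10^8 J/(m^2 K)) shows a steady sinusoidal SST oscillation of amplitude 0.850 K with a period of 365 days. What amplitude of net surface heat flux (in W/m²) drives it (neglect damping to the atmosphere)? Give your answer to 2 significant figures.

Areal heat capacity C = 5.86×10^8 J/(m^2 K) (given).
ω = 2π / 3.15×10^7 s = 1.99×10^-7 s⁻¹.
Cω = 5.86×10^8 × 1.99×10^-7 = 117 W/(m²·K).
F₀ = A × Cω = 0.850 × 117 = 99.2 W/m².

99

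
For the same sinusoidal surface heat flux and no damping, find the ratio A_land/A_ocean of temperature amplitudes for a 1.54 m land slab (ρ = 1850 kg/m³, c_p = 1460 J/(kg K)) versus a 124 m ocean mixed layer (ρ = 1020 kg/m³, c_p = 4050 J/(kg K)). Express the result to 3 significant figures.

123

C_ocean = 1020 × 4050 × 124 = 5.12×10^8 J/(m²·K).
C_land = 1850 × 1460 × 1.54 = 4.16×10^6 J/(m²·K).
Undamped amplitude ∝ 1/C, so A_land/A_ocean = C_ocean/C_land = 123.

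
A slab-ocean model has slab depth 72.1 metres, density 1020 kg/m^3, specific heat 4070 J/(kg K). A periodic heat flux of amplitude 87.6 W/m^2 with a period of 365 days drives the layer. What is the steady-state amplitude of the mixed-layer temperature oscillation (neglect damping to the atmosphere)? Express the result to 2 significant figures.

Areal heat capacity C = ρ c_p D = 1020 × 4070 × 72.1 = 2.99×10^8 J/(m^2 K).
Angular frequency ω = 2π / T = 2π / 3.15×10^7 s = 1.99×10^-7 s⁻¹.
Cω = 2.99×10^8 × 1.99×10^-7 = 59.6 W/(m²·K).
Amplitude A = F₀ / (Cω) = 87.6 / 59.6 = 1.47 K.

1.5 K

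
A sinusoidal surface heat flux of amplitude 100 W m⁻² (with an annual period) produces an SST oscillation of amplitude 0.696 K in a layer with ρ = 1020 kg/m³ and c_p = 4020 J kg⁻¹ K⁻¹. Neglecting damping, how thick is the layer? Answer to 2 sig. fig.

ω = 2π / 3.15×10^7 s = 1.99×10^-7 s⁻¹.
Required C = F₀ / (A ω) = 100 / (0.696 × 1.99×10^-7) = 7.21×10^8 J/(m²·K).
D = C / (ρ c_p) = 7.21×10^8 / (1020 × 4020) = 176 m.

180 m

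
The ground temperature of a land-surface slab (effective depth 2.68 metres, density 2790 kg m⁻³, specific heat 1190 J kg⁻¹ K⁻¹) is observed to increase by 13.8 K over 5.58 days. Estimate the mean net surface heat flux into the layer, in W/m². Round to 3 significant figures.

255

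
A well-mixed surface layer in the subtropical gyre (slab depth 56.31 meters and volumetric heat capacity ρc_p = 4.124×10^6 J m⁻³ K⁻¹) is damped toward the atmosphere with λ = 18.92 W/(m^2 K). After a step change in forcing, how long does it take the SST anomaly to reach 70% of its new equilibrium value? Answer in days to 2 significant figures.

170 days

Areal heat capacity C = ρc_p × D = 4.124×10^6 × 56.31 = 2.32×10^8 J/(m²·K).
τ = C / λ = 2.32×10^8 / 18.92 = 1.23×10^7 s.
Fraction reached: 1 − e^(−t/τ) = 0.70 ⇒ t = −τ ln(1 − 0.70) = τ × 1.20.
t = 1.48×10^7 s = 171 days.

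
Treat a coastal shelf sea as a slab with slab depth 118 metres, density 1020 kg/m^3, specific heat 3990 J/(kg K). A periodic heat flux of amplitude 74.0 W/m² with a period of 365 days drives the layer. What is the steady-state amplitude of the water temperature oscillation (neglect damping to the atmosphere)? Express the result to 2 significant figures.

Areal heat capacity C = ρ c_p D = 1020 × 3990 × 118 = 4.80×10^8 J/(m²·K).
Angular frequency ω = 2π / T = 2π / 3.15×10^7 s = 1.99×10^-7 s⁻¹.
Cω = 4.80×10^8 × 1.99×10^-7 = 95.7 W/(m²·K).
Amplitude A = F₀ / (Cω) = 74.0 / 95.7 = 0.773 K.

0.77 K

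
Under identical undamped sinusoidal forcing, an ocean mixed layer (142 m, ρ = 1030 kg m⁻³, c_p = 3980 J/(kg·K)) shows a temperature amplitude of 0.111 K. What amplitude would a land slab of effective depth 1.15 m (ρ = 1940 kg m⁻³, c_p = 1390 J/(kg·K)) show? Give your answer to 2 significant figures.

21 K

C_ocean = 5.82×10^8 J/(m²·K); C_land = 3.10×10^6 J/(m²·K).
A ∝ 1/C ⇒ A_land = A_ocean × C_ocean/C_land = 0.111 × 188 = 20.8 K.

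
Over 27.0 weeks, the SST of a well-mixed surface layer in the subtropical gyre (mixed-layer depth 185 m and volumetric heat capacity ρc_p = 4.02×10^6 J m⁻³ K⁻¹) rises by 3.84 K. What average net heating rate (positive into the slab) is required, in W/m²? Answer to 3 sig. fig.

175

Areal heat capacity C = ρc_p × D = 4.02×10^6 × 185 = 7.44×10^8 J/(m²·K).
Required heat per unit area: Q = C ΔT = 7.44×10^8 × 3.84 = 2.86×10^9 J/m².
Flux F = Q / Δt = 2.86×10^9 / 1.63×10^7 s = 175 W/m².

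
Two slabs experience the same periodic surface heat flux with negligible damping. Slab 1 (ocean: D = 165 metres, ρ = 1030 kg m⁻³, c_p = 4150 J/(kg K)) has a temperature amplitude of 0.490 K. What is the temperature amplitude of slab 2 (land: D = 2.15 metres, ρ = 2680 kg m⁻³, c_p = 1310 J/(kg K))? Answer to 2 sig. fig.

46 K

C_ocean = 7.05×10^8 J/(m²·K); C_land = 7.55×10^6 J/(m²·K).
A ∝ 1/C ⇒ A_land = A_ocean × C_ocean/C_land = 0.490 × 93.4 = 45.8 K.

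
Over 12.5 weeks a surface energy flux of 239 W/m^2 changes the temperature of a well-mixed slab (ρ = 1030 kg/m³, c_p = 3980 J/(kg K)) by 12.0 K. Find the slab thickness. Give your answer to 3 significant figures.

36.7 m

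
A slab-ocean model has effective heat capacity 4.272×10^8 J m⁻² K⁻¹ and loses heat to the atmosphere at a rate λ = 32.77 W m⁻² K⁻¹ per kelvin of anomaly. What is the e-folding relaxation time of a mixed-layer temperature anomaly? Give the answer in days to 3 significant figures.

151 days

Areal heat capacity C = 4.272×10^8 J m⁻² K⁻¹ (given).
Relaxation time τ = C / λ = 4.27×10^8 / 32.77 = 1.30×10^7 s.
In days: 1.30×10^7 s / (86400 s/day) = 151 days.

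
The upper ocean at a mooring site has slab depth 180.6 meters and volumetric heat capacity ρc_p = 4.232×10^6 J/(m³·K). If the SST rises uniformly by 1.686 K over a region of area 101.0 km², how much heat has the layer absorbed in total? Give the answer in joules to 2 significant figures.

1.3×10^17 J

Areal heat capacity C = ρc_p × D = 4.232×10^6 × 180.6 = 7.64×10^8 J/(m^2 K).
Heat per unit area: q = C ΔT = 7.64×10^8 × 1.686 = 1.29×10^9 J/m².
Total heat: Q = q × A = 1.29×10^9 × (101.0 × 10⁶ m²) = 1.30×10^17 J.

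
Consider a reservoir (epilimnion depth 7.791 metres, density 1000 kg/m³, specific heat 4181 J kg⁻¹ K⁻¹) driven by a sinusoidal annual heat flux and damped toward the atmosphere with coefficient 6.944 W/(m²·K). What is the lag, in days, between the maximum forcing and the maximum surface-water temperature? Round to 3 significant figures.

43.7 days

Areal heat capacity C = ρ c_p D = 1000 × 4181 × 7.791 = 3.26×10^7 J/(m^2 K).
ω = 2π / 3.15×10^7 s = 1.99×10^-7 s⁻¹.
Phase lag φ = arctan(Cω/λ) = arctan(6.49/6.944) = 0.752 rad.
Time lag = φ / ω = 0.752 / 1.99×10^-7 = 3.77×10^6 s = 43.7 days.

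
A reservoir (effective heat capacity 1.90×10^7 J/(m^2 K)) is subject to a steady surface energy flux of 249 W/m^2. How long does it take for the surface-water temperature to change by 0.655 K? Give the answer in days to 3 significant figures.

0.578 days

Areal heat capacity C = 1.90×10^7 J/(m^2 K) (given).
Time required: Δt = C ΔT / F = 1.90×10^7 × 0.655 / 249 = 50000 s.
In days: 50000 s / (86400 s/day) = 0.578 days.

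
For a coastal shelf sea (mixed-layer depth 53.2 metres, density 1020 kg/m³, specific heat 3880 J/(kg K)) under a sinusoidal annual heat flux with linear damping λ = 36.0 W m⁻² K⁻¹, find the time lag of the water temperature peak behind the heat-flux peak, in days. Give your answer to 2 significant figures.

Areal heat capacity C = ρ c_p D = 1020 × 3880 × 53.2 = 2.11×10^8 J/(m²·K).
ω = 2π / 3.15×10^7 s = 1.99×10^-7 s⁻¹.
Phase lag φ = arctan(Cω/λ) = arctan(41.9/36.0) = 0.862 rad.
Time lag = φ / ω = 0.862 / 1.99×10^-7 = 4.32×10^6 s = 50.0 days.

50 days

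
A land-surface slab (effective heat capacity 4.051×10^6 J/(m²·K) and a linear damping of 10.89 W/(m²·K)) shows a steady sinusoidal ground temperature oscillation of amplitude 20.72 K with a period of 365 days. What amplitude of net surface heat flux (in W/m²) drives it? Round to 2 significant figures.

230

Areal heat capacity C = 4.051×10^6 J/(m²·K) (given).
ω = 2π / 3.15×10^7 s = 1.99×10^-7 s⁻¹.
√((Cω)² + λ²) = √((0.807)² + 10.89²) = 10.9 W/(m²·K).
F₀ = A × √((Cω)²+λ²) = 20.72 × 10.9 = 226 W/m².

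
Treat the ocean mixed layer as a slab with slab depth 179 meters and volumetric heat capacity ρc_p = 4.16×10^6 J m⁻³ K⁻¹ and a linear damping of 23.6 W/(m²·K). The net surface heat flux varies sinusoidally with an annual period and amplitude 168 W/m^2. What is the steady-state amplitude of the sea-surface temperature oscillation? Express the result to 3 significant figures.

Areal heat capacity C = ρc_p × D = 4.16×10^6 × 179 = 7.45×10^8 J/(m^2 K).
Angular frequency ω = 2π / T = 2π / 3.15×10^7 s = 1.99×10^-7 s⁻¹.
√((Cω)² + λ²) = √((148)² + 23.6²) = 150 W/(m²·K).
Amplitude A = F₀ / √((Cω)²+λ²) = 168 / 150 = 1.12 K.

1.12 K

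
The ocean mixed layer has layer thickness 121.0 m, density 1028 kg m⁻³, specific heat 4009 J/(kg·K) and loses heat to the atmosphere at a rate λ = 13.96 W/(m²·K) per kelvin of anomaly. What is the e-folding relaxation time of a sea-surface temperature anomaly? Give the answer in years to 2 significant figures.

1.1 years

Areal heat capacity C = ρ c_p D = 1028 × 4009 × 121.0 = 4.99×10^8 J/(m^2 K).
Relaxation time τ = C / λ = 4.99×10^8 / 13.96 = 3.57×10^7 s.
In years: 3.57×10^7 s / (3.156×10^7 s/year) = 1.13 years.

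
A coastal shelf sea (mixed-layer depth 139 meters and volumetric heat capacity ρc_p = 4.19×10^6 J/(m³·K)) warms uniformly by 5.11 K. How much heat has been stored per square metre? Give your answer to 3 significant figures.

2.98×10^9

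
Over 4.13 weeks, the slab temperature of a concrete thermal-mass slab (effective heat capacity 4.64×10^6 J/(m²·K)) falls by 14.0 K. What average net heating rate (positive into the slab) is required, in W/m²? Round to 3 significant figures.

Areal heat capacity C = 4.64×10^6 J/(m²·K) (given).
Required heat per unit area: Q = C ΔT = 4.64×10^6 × -14.0 = -6.50×10^7 J/m².
Flux F = Q / Δt = -6.50×10^7 / 2.50×10^6 s = -26.0 W/m².

-26.0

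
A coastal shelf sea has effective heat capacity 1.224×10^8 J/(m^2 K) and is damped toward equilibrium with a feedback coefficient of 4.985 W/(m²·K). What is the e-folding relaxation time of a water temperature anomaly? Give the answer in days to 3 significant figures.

284 days

Areal heat capacity C = 1.224×10^8 J/(m^2 K) (given).
Relaxation time τ = C / λ = 1.22×10^8 / 4.985 = 2.46×10^7 s.
In days: 2.46×10^7 s / (86400 s/day) = 284 days.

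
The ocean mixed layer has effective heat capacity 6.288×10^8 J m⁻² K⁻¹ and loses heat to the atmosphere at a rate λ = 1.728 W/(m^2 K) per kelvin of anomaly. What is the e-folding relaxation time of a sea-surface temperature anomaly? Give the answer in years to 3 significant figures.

Areal heat capacity C = 6.288×10^8 J m⁻² K⁻¹ (given).
Relaxation time τ = C / λ = 6.29×10^8 / 1.728 = 3.64×10^8 s.
In years: 3.64×10^8 s / (3.156×10^7 s/year) = 11.5 years.

11.5 years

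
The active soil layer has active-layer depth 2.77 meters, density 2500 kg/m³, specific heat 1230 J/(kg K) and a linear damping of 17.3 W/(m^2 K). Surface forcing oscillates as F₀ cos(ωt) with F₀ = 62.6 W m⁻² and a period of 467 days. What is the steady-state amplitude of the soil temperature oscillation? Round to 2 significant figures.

3.6 K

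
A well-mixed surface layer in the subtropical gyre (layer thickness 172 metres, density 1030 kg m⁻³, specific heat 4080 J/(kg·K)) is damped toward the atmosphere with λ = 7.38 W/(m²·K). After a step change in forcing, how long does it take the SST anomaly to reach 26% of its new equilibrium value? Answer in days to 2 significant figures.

340 days

Areal heat capacity C = ρ c_p D = 1030 × 4080 × 172 = 7.23×10^8 J m⁻² K⁻¹.
τ = C / λ = 7.23×10^8 / 7.38 = 9.79×10^7 s.
Fraction reached: 1 − e^(−t/τ) = 0.26 ⇒ t = −τ ln(1 − 0.26) = τ × 0.301.
t = 2.95×10^7 s = 341 days.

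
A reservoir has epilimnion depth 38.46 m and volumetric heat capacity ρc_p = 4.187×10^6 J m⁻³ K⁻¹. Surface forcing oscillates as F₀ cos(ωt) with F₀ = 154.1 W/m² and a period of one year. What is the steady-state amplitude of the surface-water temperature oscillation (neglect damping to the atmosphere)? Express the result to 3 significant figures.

Areal heat capacity C = ρc_p × D = 4.187×10^6 × 38.46 = 1.61×10^8 J/(m²·K).
Angular frequency ω = 2π / T = 2π / 3.15×10^7 s = 1.99×10^-7 s⁻¹.
Cω = 1.61×10^8 × 1.99×10^-7 = 32.1 W/(m²·K).
Amplitude A = F₀ / (Cω) = 154.1 / 32.1 = 4.80 K.

4.80 K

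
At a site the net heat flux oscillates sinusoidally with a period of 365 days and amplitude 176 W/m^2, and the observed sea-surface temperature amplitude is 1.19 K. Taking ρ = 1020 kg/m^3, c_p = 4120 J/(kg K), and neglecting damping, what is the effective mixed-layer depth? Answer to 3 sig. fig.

177 m

ω = 2π / 3.15×10^7 s = 1.99×10^-7 s⁻¹.
Required C = F₀ / (A ω) = 176 / (1.19 × 1.99×10^-7) = 7.42×10^8 J/(m²·K).
D = C / (ρ c_p) = 7.42×10^8 / (1020 × 4120) = 177 m.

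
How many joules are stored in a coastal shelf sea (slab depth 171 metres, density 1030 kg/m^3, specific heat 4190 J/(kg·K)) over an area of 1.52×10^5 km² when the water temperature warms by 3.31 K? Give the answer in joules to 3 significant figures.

3.71×10^20 J

Areal heat capacity C = ρ c_p D = 1030 × 4190 × 171 = 7.38×10^8 J/(m²·K).
Heat per unit area: q = C ΔT = 7.38×10^8 × 3.31 = 2.44×10^9 J/m².
Total heat: Q = q × A = 2.44×10^9 × (1.52×10^5 × 10⁶ m²) = 3.71×10^20 J.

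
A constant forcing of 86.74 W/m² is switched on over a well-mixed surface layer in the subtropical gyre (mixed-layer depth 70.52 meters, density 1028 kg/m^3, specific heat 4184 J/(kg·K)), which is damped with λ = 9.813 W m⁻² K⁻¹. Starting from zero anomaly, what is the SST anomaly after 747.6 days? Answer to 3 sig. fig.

7.75 K

Areal heat capacity C = ρ c_p D = 1028 × 4184 × 70.52 = 3.03×10^8 J/(m²·K).
τ = C / λ = 3.03×10^8 / 9.813 = 3.09×10^7 s.
Equilibrium anomaly ΔT_eq = F / λ = 86.74 / 9.813 = 8.84 K.
t = 747.6 days = 6.46×10^7 s, so t/τ = 2.09.
ΔT(t) = ΔT_eq (1 − e^(−t/τ)) = 8.84 × (1 − e^−2.09) = 7.75 K.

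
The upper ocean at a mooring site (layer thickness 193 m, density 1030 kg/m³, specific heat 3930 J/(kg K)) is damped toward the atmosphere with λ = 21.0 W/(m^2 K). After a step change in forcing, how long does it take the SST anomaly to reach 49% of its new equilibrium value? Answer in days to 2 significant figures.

290 days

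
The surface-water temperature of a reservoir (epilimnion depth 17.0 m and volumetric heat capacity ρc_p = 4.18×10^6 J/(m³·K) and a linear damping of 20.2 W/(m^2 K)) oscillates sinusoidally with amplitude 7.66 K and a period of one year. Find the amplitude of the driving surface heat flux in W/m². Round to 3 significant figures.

189

Areal heat capacity C = ρc_p × D = 4.18×10^6 × 17.0 = 7.11×10^7 J m⁻² K⁻¹.
ω = 2π / 3.15×10^7 s = 1.99×10^-7 s⁻¹.
√((Cω)² + λ²) = √((14.2)² + 20.2²) = 24.7 W/(m²·K).
F₀ = A × √((Cω)²+λ²) = 7.66 × 24.7 = 189 W/m².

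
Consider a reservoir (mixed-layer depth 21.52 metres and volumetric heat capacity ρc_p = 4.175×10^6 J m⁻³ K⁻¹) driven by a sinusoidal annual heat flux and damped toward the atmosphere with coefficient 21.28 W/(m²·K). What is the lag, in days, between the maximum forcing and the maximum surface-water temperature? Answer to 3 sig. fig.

Areal heat capacity C = ρc_p × D = 4.175×10^6 × 21.52 = 8.98×10^7 J/(m^2 K).
ω = 2π / 3.15×10^7 s = 1.99×10^-7 s⁻¹.
Phase lag φ = arctan(Cω/λ) = arctan(17.9/21.28) = 0.699 rad.
Time lag = φ / ω = 0.699 / 1.99×10^-7 = 3.51×10^6 s = 40.6 days.

40.6 days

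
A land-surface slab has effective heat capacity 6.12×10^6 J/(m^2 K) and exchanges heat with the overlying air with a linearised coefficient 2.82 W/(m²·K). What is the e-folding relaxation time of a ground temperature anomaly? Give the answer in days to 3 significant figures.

Areal heat capacity C = 6.12×10^6 J/(m^2 K) (given).
Relaxation time τ = C / λ = 6.12×10^6 / 2.82 = 2.17×10^6 s.
In days: 2.17×10^6 s / (86400 s/day) = 25.1 days.

25.1 days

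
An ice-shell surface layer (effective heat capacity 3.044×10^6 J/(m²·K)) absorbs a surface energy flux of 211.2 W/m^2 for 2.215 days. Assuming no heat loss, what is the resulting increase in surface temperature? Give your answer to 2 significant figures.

13 K

Areal heat capacity C = 3.044×10^6 J/(m²·K) (given).
Net heat input Q = F Δt = 211.2 × (2.215 days × 86400 s/day) = 4.04×10^7 J/m².
ΔT = Q / C = 4.04×10^7 / 3.04×10^6 = 13.3 K.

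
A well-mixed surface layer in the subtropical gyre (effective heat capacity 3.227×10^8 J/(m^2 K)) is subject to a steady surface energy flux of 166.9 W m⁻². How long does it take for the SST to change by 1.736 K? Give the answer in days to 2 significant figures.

Areal heat capacity C = 3.227×10^8 J/(m^2 K) (given).
Time required: Δt = C ΔT / F = 3.23×10^8 × 1.736 / 166.9 = 3.36×10^6 s.
In days: 3.36×10^6 s / (86400 s/day) = 38.8 days.

39 days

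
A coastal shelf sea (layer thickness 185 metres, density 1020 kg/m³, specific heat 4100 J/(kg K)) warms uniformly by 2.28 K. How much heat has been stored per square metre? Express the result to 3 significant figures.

1.76×10^9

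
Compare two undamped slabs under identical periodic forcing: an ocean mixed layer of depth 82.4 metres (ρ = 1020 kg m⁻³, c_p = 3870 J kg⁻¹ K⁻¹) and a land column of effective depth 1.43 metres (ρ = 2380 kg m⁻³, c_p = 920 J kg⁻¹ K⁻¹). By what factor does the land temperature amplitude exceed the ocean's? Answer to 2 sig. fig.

100

C_ocean = 1020 × 3870 × 82.4 = 3.25×10^8 J/(m²·K).
C_land = 2380 × 920 × 1.43 = 3.13×10^6 J/(m²·K).
Undamped amplitude ∝ 1/C, so A_land/A_ocean = C_ocean/C_land = 104.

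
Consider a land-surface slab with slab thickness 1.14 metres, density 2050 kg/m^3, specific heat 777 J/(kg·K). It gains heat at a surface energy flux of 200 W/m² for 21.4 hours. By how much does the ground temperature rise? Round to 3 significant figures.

8.49 K

Areal heat capacity C = ρ c_p D = 2050 × 777 × 1.14 = 1.82×10^6 J m⁻² K⁻¹.
Net heat input Q = F Δt = 200 × (21.4 hours × 3600 s/hour) = 1.54×10^7 J/m².
ΔT = Q / C = 1.54×10^7 / 1.82×10^6 = 8.49 K.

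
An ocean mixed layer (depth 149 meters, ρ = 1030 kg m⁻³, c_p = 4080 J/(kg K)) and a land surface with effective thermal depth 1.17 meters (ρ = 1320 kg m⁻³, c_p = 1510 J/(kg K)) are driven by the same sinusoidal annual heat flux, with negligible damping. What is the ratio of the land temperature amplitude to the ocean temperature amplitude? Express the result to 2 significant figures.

C_ocean = 1030 × 4080 × 149 = 6.26×10^8 J/(m²·K).
C_land = 1320 × 1510 × 1.17 = 2.33×10^6 J/(m²·K).
Undamped amplitude ∝ 1/C, so A_land/A_ocean = C_ocean/C_land = 269.

270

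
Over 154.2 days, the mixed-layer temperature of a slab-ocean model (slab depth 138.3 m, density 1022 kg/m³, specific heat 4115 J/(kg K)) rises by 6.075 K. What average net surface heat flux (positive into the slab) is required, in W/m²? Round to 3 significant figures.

Areal heat capacity C = ρ c_p D = 1022 × 4115 × 138.3 = 5.82×10^8 J m⁻² K⁻¹.
Required heat per unit area: Q = C ΔT = 5.82×10^8 × 6.075 = 3.53×10^9 J/m².
Flux F = Q / Δt = 3.53×10^9 / 1.33×10^7 s = 265 W/m².

265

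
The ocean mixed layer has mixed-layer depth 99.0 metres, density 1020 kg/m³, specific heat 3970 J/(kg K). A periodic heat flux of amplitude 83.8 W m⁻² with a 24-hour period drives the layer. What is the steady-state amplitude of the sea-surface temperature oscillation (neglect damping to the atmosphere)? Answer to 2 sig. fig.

0.0029 K

Areal heat capacity C = ρ c_p D = 1020 × 3970 × 99.0 = 4.01×10^8 J/(m^2 K).
Angular frequency ω = 2π / T = 2π / 86400 s = 7.27×10^-5 s⁻¹.
Cω = 4.01×10^8 × 7.27×10^-5 = 29200 W/(m²·K).
Amplitude A = F₀ / (Cω) = 83.8 / 29200 = 0.00287 K.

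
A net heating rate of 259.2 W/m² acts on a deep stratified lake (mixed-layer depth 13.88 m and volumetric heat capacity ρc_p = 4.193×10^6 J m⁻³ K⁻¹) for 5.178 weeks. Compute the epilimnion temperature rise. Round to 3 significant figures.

Areal heat capacity C = ρc_p × D = 4.193×10^6 × 13.88 = 5.82×10^7 J m⁻² K⁻¹.
Net heat input Q = F Δt = 259.2 × (5.178 weeks × 6.048×10^5 s/week) = 8.12×10^8 J/m².
ΔT = Q / C = 8.12×10^8 / 5.82×10^7 = 13.9 K.

13.9 K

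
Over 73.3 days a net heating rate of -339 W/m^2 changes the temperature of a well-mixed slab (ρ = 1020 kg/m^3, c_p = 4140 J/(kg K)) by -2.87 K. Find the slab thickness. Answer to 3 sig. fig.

177 m

Heat input Q = F Δt = -339 × 6.33×10^6 s = -2.15×10^9 J/m².
Required areal heat capacity C = Q / ΔT = 7.48×10^8 J/(m²·K).
Depth D = C / (ρ c_p) = 7.48×10^8 / (1020 × 4140) = 177 m.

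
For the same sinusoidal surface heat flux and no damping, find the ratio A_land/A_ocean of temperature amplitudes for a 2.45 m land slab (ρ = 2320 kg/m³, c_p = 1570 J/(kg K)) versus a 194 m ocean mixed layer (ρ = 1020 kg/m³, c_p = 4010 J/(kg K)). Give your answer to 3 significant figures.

88.9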